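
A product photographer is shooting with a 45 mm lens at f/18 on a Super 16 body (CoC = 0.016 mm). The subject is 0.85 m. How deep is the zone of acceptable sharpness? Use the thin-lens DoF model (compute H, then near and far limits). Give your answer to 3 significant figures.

Hyperfocal distance H = f²/(N·c) + f = 45²/(18 × 0.016) + 45 = 2025/0.288 + 45 ≈ 7076.2 mm ≈ 7.076 m.
Near limit Dn = s·(H − f)/(H + s − 2f) = 850 × (7076.2 − 45) / (7076.2 + 850 − 2 × 45) = 850 × 7031.2 / 7836.2 ≈ 762.68 mm.
Far limit Df = s·(H − f)/(H − s) = 850 × (7076.2 − 45) / (7076.2 − 850) = 850 × 7031.2 / 6226.2 ≈ 959.90 mm.
Depth of field = Df − Dn = 959.90 − 762.68 ≈ 197.22 mm.

197 mm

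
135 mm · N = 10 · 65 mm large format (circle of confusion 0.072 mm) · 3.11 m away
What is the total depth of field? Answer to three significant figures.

0.741 m

Hyperfocal distance H = f²/(N·c) + f = 135²/(10 × 0.072) + 135 = 18225/0.72 + 135 ≈ 25447.5 mm ≈ 25.45 m.
Near limit Dn = s·(H − f)/(H + s − 2f) = 3110 × (25447.5 − 135) / (25447.5 + 3110 − 2 × 135) = 3110 × 25312.5 / 28287.5 ≈ 2782.92 mm.
Far limit Df = s·(H − f)/(H − s) = 3110 × (25447.5 − 135) / (25447.5 − 3110) = 3110 × 25312.5 / 22337.5 ≈ 3524.20 mm.
Depth of field = Df − Dn = 3524.20 − 2782.92 ≈ 741.28 mm ≈ 0.741 m.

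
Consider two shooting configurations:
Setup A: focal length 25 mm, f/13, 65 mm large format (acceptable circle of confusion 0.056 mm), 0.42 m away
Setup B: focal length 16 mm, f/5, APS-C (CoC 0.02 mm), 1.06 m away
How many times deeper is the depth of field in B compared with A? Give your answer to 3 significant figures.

2.12

Setup A: H = 25²/(13×0.056) + 25 ≈ 883.5 mm; DoF = Df − Dn = 777.92 − 287.65 ≈ 490.27 mm.
Setup B: H = 16²/(5×0.02) + 16 ≈ 2576.0 mm; DoF = Df − Dn = 1790.0 − 752.9 ≈ 1037.1 mm.
Ratio = 1037.1 / 490.27 ≈ 2.12.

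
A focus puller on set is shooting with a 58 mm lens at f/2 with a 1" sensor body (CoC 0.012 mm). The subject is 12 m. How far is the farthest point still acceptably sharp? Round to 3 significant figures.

Hyperfocal distance H = f²/(N·c) + f = 58²/(2 × 0.012) + 58 = 3364/0.024 + 58 ≈ 140224.7 mm ≈ 140.2 m.
Far limit Df = s·(H − f)/(H − s) = 12000 × (140224.7 − 58) / (140224.7 − 12000) = 12000 × 140166.7 / 128224.7 ≈ 13118 mm ≈ 13.1 m.

13.1 m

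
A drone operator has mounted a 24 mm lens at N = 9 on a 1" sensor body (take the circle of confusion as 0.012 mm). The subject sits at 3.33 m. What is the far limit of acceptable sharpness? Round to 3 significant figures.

Hyperfocal distance H = f²/(N·c) + f = 24²/(9 × 0.012) + 24 = 576/0.108 + 24 ≈ 5357.3 mm ≈ 5.357 m.
Far limit Df = s·(H − f)/(H − s) = 3330 × (5357.3 − 24) / (5357.3 − 3330) = 3330 × 5333.3 / 2027.3 ≈ 8760.3 mm ≈ 8.76 m.

8.76 m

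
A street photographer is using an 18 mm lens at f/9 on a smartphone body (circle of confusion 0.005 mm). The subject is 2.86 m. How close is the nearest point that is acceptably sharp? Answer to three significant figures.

2.05 m

Hyperfocal distance H = f²/(N·c) + f = 18²/(9 × 0.005) + 18 = 324/0.045 + 18 ≈ 7218.0 mm ≈ 7.218 m.
Near limit Dn = s·(H − f)/(H + s − 2f) = 2860 × (7218.0 − 18) / (7218.0 + 2860 − 2 × 18) = 2860 × 7200.0 / 10042.0 ≈ 2050.6 mm ≈ 2.05 m.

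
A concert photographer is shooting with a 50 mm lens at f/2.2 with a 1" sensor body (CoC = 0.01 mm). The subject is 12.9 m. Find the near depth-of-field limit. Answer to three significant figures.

Hyperfocal distance H = f²/(N·c) + f = 50²/(2.2 × 0.01) + 50 = 2500/0.022 + 50 ≈ 113686.4 mm ≈ 113.7 m.
Near limit Dn = s·(H − f)/(H + s − 2f) = 12900 × (113686.4 − 50) / (113686.4 + 12900 − 2 × 50) = 12900 × 113636.4 / 126486.4 ≈ 11589 mm ≈ 11.6 m.

11.6 m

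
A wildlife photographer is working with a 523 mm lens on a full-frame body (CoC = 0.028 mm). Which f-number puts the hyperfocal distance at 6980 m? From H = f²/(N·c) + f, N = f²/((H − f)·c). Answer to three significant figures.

f/1.40

Rearrange H = f²/(N·c) + f for N: N = f² / ((H − f)·c).
N = 523² / ((6980000 − 523) × 0.028) = 273529 / 195425 ≈ 1.40.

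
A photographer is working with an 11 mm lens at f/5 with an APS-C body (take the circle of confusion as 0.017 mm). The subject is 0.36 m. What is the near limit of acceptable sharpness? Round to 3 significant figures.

Hyperfocal distance H = f²/(N·c) + f = 11²/(5 × 0.017) + 11 = 121/0.085 + 11 ≈ 1434.5 mm ≈ 1.435 m.
Near limit Dn = s·(H − f)/(H + s − 2f) = 360 × (1434.5 − 11) / (1434.5 + 360 − 2 × 11) = 360 × 1423.5 / 1772.5 ≈ 289.12 mm.

289 mm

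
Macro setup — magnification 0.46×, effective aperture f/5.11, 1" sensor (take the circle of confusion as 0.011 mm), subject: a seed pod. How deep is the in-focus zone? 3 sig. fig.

At magnification m, DoF ≈ 2·N_eff·c/m² = 2 × 5.11 × 0.011 / 0.46² = 0.1124 / 0.2116 ≈ 0.531 mm.

0.531 mm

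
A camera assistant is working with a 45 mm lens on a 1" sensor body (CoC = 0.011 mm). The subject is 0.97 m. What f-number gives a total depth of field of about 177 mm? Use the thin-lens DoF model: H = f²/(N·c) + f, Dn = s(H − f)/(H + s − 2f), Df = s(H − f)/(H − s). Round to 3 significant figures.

f/18

Write h = H − f = f²/(N·c). The thin-lens limits are Dn = s·h/(h + (s−f)) and Df = s·h/(h − (s−f)), so DoF = Df − Dn = 2·s·(s−f)·h / (h² − (s−f)²).
That is a quadratic in h: DoF·h² − 2·s·(s−f)·h − DoF·(s−f)² = 0 ⇒ h = (s−f)·(s + √(s² + DoF²)) / DoF = 925 × (970 + √(970² + 177²)) / 177 = 925 × (970 + 986.017) / 177 ≈ 10222 mm.
Then N = f²/(c·h) = 45² / (0.011 × 10222) = 2025 / 112.44 ≈ 18.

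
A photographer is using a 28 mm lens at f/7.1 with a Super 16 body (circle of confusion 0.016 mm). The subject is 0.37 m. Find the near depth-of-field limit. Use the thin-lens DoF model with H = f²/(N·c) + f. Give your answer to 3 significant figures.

353 mm

Hyperfocal distance H = f²/(N·c) + f = 28²/(7.1 × 0.016) + 28 = 784/0.1136 + 28 ≈ 6929.4 mm ≈ 6.929 m.
Near limit Dn = s·(H − f)/(H + s − 2f) = 370 × (6929.4 − 28) / (6929.4 + 370 − 2 × 28) = 370 × 6901.4 / 7243.4 ≈ 352.53 mm.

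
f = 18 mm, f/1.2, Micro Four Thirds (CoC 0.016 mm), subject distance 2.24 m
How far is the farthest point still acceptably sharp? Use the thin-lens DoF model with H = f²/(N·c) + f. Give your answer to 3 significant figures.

Hyperfocal distance H = f²/(N·c) + f = 18²/(1.2 × 0.016) + 18 = 324/0.0192 + 18 ≈ 16893.0 mm ≈ 16.89 m.
Far limit Df = s·(H − f)/(H − s) = 2240 × (16893.0 − 18) / (16893.0 − 2240) = 2240 × 16875.0 / 14653.0 ≈ 2579.7 mm ≈ 2.58 m.

2.58 m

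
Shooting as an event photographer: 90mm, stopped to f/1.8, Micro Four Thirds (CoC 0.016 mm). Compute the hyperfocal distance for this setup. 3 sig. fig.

Hyperfocal distance H = f²/(N·c) + f = 90²/(1.8 × 0.016) + 90 = 8100/0.0288 + 90 ≈ 281340.0 mm ≈ 281 m.

281 m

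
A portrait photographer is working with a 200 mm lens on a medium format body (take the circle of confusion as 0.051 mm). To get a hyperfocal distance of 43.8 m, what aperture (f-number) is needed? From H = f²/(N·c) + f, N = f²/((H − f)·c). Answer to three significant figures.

f/18

Rearrange H = f²/(N·c) + f for N: N = f² / ((H − f)·c).
N = 200² / ((43800 − 200) × 0.051) = 40000 / 2224 ≈ 18.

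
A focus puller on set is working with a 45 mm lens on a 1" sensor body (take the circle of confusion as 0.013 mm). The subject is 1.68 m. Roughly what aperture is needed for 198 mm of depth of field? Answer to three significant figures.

Write h = H − f = f²/(N·c). The thin-lens limits are Dn = s·h/(h + (s−f)) and Df = s·h/(h − (s−f)), so DoF = Df − Dn = 2·s·(s−f)·h / (h² − (s−f)²).
That is a quadratic in h: DoF·h² − 2·s·(s−f)·h − DoF·(s−f)² = 0 ⇒ h = (s−f)·(s + √(s² + DoF²)) / DoF = 1635 × (1680 + √(1680² + 198²)) / 198 = 1635 × (1680 + 1691.63) / 198 ≈ 27841 mm.
Then N = f²/(c·h) = 45² / (0.013 × 27841) = 2025 / 361.94 ≈ 5.59.

f/5.59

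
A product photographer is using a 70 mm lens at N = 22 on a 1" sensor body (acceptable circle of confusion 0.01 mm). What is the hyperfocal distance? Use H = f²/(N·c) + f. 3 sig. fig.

22.3 m

Hyperfocal distance H = f²/(N·c) + f = 70²/(22 × 0.01) + 70 = 4900/0.22 + 70 ≈ 22342.7 mm ≈ 22.3 m.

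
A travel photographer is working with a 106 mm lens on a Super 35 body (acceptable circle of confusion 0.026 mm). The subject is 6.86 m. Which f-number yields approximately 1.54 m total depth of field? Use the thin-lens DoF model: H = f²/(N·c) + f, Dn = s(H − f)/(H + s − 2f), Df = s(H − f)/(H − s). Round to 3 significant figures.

f/7.09

Write h = H − f = f²/(N·c). The thin-lens limits are Dn = s·h/(h + (s−f)) and Df = s·h/(h − (s−f)), so DoF = Df − Dn = 2·s·(s−f)·h / (h² − (s−f)²).
That is a quadratic in h: DoF·h² − 2·s·(s−f)·h − DoF·(s−f)² = 0 ⇒ h = (s−f)·(s + √(s² + DoF²)) / DoF = 6754 × (6860 + √(6860² + 1540²)) / 1540 = 6754 × (6860 + 7030.73) / 1540 ≈ 60921 mm.
Then N = f²/(c·h) = 106² / (0.026 × 60921) = 11236 / 1583.9 ≈ 7.09.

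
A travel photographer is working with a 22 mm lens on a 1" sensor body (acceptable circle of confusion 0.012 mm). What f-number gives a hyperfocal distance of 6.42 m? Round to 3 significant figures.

Rearrange H = f²/(N·c) + f for N: N = f² / ((H − f)·c).
N = 22² / ((6420 − 22) × 0.012) = 484 / 76.78 ≈ 6.30.

f/6.30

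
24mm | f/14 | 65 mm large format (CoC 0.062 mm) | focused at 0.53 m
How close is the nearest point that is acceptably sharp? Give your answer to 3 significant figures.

301 mm

Hyperfocal distance H = f²/(N·c) + f = 24²/(14 × 0.062) + 24 = 576/0.868 + 24 ≈ 687.6 mm ≈ 0.688 m.
Near limit Dn = s·(H − f)/(H + s − 2f) = 530 × (687.6 − 24) / (687.6 + 530 − 2 × 24) = 530 × 663.6 / 1169.6 ≈ 300.71 mm.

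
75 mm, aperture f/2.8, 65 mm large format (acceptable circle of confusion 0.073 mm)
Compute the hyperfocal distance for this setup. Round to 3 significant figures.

Hyperfocal distance H = f²/(N·c) + f = 75²/(2.8 × 0.073) + 75 = 5625/0.2044 + 75 ≈ 27594.6 mm ≈ 27.6 m.

27.6 m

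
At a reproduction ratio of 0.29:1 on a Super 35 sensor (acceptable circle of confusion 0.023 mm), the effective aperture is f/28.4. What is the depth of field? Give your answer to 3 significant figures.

At magnification m, DoF ≈ 2·N_eff·c/m² = 2 × 28.4 × 0.023 / 0.29² = 1.306 / 0.0841 ≈ 15.5 mm.

15.5 mm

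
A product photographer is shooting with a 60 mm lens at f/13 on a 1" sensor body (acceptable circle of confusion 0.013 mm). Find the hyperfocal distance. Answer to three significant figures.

Hyperfocal distance H = f²/(N·c) + f = 60²/(13 × 0.013) + 60 = 3600/0.169 + 60 ≈ 21361.8 mm ≈ 21.4 m.

21.4 m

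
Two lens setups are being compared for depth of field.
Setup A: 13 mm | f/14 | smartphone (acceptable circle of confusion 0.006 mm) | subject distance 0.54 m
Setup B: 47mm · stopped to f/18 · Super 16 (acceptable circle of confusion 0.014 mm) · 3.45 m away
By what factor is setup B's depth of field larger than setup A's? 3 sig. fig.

Setup A: H = 13²/(14×0.006) + 13 ≈ 2024.9 mm; DoF = Df − Dn = 731.65 − 427.91 ≈ 303.74 mm.
Setup B: H = 47²/(18×0.014) + 47 ≈ 8812.9 mm; DoF = Df − Dn = 5639.2 − 2485.2 ≈ 3154.0 mm.
Ratio = 3154.0 / 303.74 ≈ 10.4.

10.4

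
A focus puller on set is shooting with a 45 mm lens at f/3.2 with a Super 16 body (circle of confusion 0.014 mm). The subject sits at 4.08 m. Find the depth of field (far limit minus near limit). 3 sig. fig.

Hyperfocal distance H = f²/(N·c) + f = 45²/(3.2 × 0.014) + 45 = 2025/0.0448 + 45 ≈ 45245.9 mm ≈ 45.25 m.
Near limit Dn = s·(H − f)/(H + s − 2f) = 4080 × (45245.9 − 45) / (45245.9 + 4080 − 2 × 45) = 4080 × 45200.9 / 49235.9 ≈ 3745.63 mm.
Far limit Df = s·(H − f)/(H − s) = 4080 × (45245.9 − 45) / (45245.9 − 4080) = 4080 × 45200.9 / 41165.9 ≈ 4479.91 mm.
Depth of field = Df − Dn = 4479.91 − 3745.63 ≈ 734.28 mm ≈ 0.734 m.

0.734 m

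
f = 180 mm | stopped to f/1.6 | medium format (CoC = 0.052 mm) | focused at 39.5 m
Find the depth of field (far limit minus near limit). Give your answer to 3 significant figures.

8.06 m

Hyperfocal distance H = f²/(N·c) + f = 180²/(1.6 × 0.052) + 180 = 32400/0.0832 + 180 ≈ 389603.1 mm ≈ 389.6 m.
Near limit Dn = s·(H − f)/(H + s − 2f) = 39500 × (389603.1 − 180) / (389603.1 + 39500 − 2 × 180) = 39500 × 389423.1 / 428743.1 ≈ 35877.5 mm.
Far limit Df = s·(H − f)/(H − s) = 39500 × (389603.1 − 180) / (389603.1 − 39500) = 39500 × 389423.1 / 350103.1 ≈ 43936.2 mm.
Depth of field = Df − Dn = 43936.2 − 35877.5 ≈ 8058.7 mm ≈ 8.06 m.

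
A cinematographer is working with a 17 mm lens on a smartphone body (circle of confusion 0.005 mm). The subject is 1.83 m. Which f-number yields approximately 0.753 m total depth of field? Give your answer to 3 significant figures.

Write h = H − f = f²/(N·c). The thin-lens limits are Dn = s·h/(h + (s−f)) and Df = s·h/(h − (s−f)), so DoF = Df − Dn = 2·s·(s−f)·h / (h² − (s−f)²).
That is a quadratic in h: DoF·h² − 2·s·(s−f)·h − DoF·(s−f)² = 0 ⇒ h = (s−f)·(s + √(s² + DoF²)) / DoF = 1813 × (1830 + √(1830² + 753²)) / 753 = 1813 × (1830 + 1978.87) / 753 ≈ 9170.6 mm.
Then N = f²/(c·h) = 17² / (0.005 × 9170.6) = 289 / 45.853 ≈ 6.30.

f/6.30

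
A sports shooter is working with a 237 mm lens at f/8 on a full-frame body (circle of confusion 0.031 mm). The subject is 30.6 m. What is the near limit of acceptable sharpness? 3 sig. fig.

27.0 m

Hyperfocal distance H = f²/(N·c) + f = 237²/(8 × 0.031) + 237 = 56169/0.248 + 237 ≈ 226724.9 mm ≈ 226.7 m.
Near limit Dn = s·(H − f)/(H + s − 2f) = 30600 × (226724.9 − 237) / (226724.9 + 30600 − 2 × 237) = 30600 × 226487.9 / 256850.9 ≈ 26983 mm ≈ 27.0 m.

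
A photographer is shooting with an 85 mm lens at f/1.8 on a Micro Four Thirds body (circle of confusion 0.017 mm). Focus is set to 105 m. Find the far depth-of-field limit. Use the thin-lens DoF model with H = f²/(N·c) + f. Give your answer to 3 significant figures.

189 m

Hyperfocal distance H = f²/(N·c) + f = 85²/(1.8 × 0.017) + 85 = 7225/0.0306 + 85 ≈ 236196.1 mm ≈ 236.2 m.
Far limit Df = s·(H − f)/(H − s) = 105000 × (236196.1 − 85) / (236196.1 − 105000) = 105000 × 236111.1 / 131196.1 ≈ 188966 mm ≈ 189 m.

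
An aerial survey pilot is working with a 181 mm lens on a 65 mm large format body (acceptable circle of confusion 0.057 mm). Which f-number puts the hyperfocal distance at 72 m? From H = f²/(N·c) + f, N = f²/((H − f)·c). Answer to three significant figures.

f/8

Rearrange H = f²/(N·c) + f for N: N = f² / ((H − f)·c).
N = 181² / ((72000 − 181) × 0.057) = 32761 / 4094 ≈ 8.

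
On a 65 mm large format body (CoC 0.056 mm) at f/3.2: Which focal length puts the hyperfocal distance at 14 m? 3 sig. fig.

50.0 mm

From H = f²/(N·c) + f, with f ≪ H: f ≈ √(H·N·c) = √(14000 × 3.2 × 0.056) = √2508.8 ≈ 50.09 mm.
Exact: f² + N·c·f − N·c·H = 0 ⇒ f = (−N·c + √((N·c)² + 4·N·c·H))/2 = (−0.1792 + √10035)/2 ≈ 49.998 mm ≈ 50.0 mm.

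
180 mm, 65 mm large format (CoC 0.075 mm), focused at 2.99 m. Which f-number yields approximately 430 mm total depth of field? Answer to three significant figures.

Write h = H − f = f²/(N·c). The thin-lens limits are Dn = s·h/(h + (s−f)) and Df = s·h/(h − (s−f)), so DoF = Df − Dn = 2·s·(s−f)·h / (h² − (s−f)²).
That is a quadratic in h: DoF·h² − 2·s·(s−f)·h − DoF·(s−f)² = 0 ⇒ h = (s−f)·(s + √(s² + DoF²)) / DoF = 2810 × (2990 + √(2990² + 430²)) / 430 = 2810 × (2990 + 3020.76) / 430 ≈ 39280 mm.
Then N = f²/(c·h) = 180² / (0.075 × 39280) = 32400 / 2946.0 ≈ 11.

f/11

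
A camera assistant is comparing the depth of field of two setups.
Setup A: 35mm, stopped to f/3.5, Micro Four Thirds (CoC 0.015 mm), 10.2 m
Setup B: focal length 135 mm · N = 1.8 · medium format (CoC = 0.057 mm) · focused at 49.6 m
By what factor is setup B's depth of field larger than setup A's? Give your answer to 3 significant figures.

Setup A: H = 35²/(3.5×0.015) + 35 ≈ 23368.3 mm; DoF = Df − Dn = 18074 − 7105 ≈ 10969 mm.
Setup B: H = 135²/(1.8×0.057) + 135 ≈ 177766.6 mm; DoF = Df − Dn = 68743 − 38796 ≈ 29947 mm.
Ratio = 29947 / 10969 ≈ 2.73.

2.73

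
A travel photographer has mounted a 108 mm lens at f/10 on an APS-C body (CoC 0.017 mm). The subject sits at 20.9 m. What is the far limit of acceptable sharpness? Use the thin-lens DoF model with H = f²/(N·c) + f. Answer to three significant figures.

30.0 m

Hyperfocal distance H = f²/(N·c) + f = 108²/(10 × 0.017) + 108 = 11664/0.17 + 108 ≈ 68719.8 mm ≈ 68.72 m.
Far limit Df = s·(H − f)/(H − s) = 20900 × (68719.8 − 108) / (68719.8 − 20900) = 20900 × 68611.8 / 47819.8 ≈ 29987 mm ≈ 30.0 m.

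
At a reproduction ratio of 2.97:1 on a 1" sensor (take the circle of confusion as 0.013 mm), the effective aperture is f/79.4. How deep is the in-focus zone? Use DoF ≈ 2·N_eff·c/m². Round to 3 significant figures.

At magnification m, DoF ≈ 2·N_eff·c/m² = 2 × 79.4 × 0.013 / 2.97² = 2.064 / 8.821 ≈ 0.234 mm.

0.234 mm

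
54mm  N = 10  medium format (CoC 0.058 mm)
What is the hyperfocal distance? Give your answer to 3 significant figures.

5.08 m

Hyperfocal distance H = f²/(N·c) + f = 54²/(10 × 0.058) + 54 = 2916/0.58 + 54 ≈ 5081.6 mm ≈ 5.08 m.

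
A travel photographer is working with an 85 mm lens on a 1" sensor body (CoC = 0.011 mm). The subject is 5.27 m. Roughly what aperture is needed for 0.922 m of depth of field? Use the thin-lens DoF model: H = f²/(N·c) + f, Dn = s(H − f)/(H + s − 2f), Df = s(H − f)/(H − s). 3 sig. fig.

f/11

Write h = H − f = f²/(N·c). The thin-lens limits are Dn = s·h/(h + (s−f)) and Df = s·h/(h − (s−f)), so DoF = Df − Dn = 2·s·(s−f)·h / (h² − (s−f)²).
That is a quadratic in h: DoF·h² − 2·s·(s−f)·h − DoF·(s−f)² = 0 ⇒ h = (s−f)·(s + √(s² + DoF²)) / DoF = 5185 × (5270 + √(5270² + 922²)) / 922 = 5185 × (5270 + 5350.05) / 922 ≈ 59723 mm.
Then N = f²/(c·h) = 85² / (0.011 × 59723) = 7225 / 656.96 ≈ 11.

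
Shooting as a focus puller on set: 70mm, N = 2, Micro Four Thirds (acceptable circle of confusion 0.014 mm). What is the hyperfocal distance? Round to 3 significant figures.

175 m

Hyperfocal distance H = f²/(N·c) + f = 70²/(2 × 0.014) + 70 = 4900/0.028 + 70 ≈ 175070.0 mm ≈ 175 m.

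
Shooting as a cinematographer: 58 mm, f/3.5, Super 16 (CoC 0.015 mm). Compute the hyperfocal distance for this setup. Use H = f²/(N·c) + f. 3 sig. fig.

64.1 m

Hyperfocal distance H = f²/(N·c) + f = 58²/(3.5 × 0.015) + 58 = 3364/0.0525 + 58 ≈ 64134.2 mm ≈ 64.1 m.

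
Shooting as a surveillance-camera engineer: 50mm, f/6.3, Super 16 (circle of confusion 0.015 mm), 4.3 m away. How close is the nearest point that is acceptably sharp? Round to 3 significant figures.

Hyperfocal distance H = f²/(N·c) + f = 50²/(6.3 × 0.015) + 50 = 2500/0.0945 + 50 ≈ 26505.0 mm ≈ 26.51 m.
Near limit Dn = s·(H − f)/(H + s − 2f) = 4300 × (26505.0 − 50) / (26505.0 + 4300 − 2 × 50) = 4300 × 26455.0 / 30705.0 ≈ 3704.8 mm ≈ 3.70 m.

3.70 m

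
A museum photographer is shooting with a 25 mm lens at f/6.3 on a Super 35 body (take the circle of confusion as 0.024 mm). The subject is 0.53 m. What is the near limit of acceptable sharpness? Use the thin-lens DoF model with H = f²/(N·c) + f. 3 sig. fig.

Hyperfocal distance H = f²/(N·c) + f = 25²/(6.3 × 0.024) + 25 = 625/0.1512 + 25 ≈ 4158.6 mm ≈ 4.159 m.
Near limit Dn = s·(H − f)/(H + s − 2f) = 530 × (4158.6 − 25) / (4158.6 + 530 − 2 × 25) = 530 × 4133.6 / 4638.6 ≈ 472.30 mm.

472 mm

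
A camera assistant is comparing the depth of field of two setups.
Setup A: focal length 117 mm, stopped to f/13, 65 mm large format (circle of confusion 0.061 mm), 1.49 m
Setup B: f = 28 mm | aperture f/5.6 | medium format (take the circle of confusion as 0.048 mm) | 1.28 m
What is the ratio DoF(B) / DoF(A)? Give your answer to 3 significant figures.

5.65

Setup A: H = 117²/(13×0.061) + 117 ≈ 17379.3 mm; DoF = Df − Dn = 1618.75 − 1380.22 ≈ 238.53 mm.
Setup B: H = 28²/(5.6×0.048) + 28 ≈ 2944.7 mm; DoF = Df − Dn = 2242.7 − 895.6 ≈ 1347.1 mm.
Ratio = 1347.1 / 238.53 ≈ 5.65.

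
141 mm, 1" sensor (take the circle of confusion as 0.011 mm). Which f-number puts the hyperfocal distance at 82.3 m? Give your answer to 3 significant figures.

f/22

Rearrange H = f²/(N·c) + f for N: N = f² / ((H − f)·c).
N = 141² / ((82300 − 141) × 0.011) = 19881 / 903.7 ≈ 22.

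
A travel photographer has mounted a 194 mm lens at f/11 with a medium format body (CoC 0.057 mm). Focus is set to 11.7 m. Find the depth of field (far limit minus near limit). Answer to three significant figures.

Hyperfocal distance H = f²/(N·c) + f = 194²/(11 × 0.057) + 194 = 37636/0.627 + 194 ≈ 60219.5 mm ≈ 60.22 m.
Near limit Dn = s·(H − f)/(H + s − 2f) = 11700 × (60219.5 − 194) / (60219.5 + 11700 − 2 × 194) = 11700 × 60025.5 / 71531.5 ≈ 9818.0 mm.
Far limit Df = s·(H − f)/(H − s) = 11700 × (60219.5 − 194) / (60219.5 − 11700) = 11700 × 60025.5 / 48519.5 ≈ 14474.6 mm.
Depth of field = Df − Dn = 14474.6 − 9818.0 ≈ 4656.6 mm ≈ 4.66 m.

4.66 m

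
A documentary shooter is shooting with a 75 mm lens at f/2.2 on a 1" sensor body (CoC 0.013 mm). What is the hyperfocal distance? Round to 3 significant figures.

197 m

Hyperfocal distance H = f²/(N·c) + f = 75²/(2.2 × 0.013) + 75 = 5625/0.0286 + 75 ≈ 196753.3 mm ≈ 197 m.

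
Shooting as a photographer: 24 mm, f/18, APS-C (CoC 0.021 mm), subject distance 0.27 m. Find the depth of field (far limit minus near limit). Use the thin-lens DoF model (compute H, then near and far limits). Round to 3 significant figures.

Hyperfocal distance H = f²/(N·c) + f = 24²/(18 × 0.021) + 24 = 576/0.378 + 24 ≈ 1547.8 mm ≈ 1.548 m.
Near limit Dn = s·(H − f)/(H + s − 2f) = 270 × (1547.8 − 24) / (1547.8 + 270 − 2 × 24) = 270 × 1523.8 / 1769.8 ≈ 232.471 mm.
Far limit Df = s·(H − f)/(H − s) = 270 × (1547.8 − 24) / (1547.8 − 270) = 270 × 1523.8 / 1277.8 ≈ 321.980 mm.
Depth of field = Df − Dn = 321.980 − 232.471 ≈ 89.509 mm.

89.5 mm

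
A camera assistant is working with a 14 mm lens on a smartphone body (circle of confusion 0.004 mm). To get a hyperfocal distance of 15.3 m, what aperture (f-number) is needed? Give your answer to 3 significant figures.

f/3.21

Rearrange H = f²/(N·c) + f for N: N = f² / ((H − f)·c).
N = 14² / ((15300 − 14) × 0.004) = 196 / 61.14 ≈ 3.21.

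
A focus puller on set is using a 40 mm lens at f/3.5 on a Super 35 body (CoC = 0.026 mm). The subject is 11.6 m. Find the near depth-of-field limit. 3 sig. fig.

7.00 m

Hyperfocal distance H = f²/(N·c) + f = 40²/(3.5 × 0.026) + 40 = 1600/0.091 + 40 ≈ 17622.4 mm ≈ 17.62 m.
Near limit Dn = s·(H − f)/(H + s − 2f) = 11600 × (17622.4 − 40) / (17622.4 + 11600 − 2 × 40) = 11600 × 17582.4 / 29142.4 ≈ 6998.6 mm ≈ 7.00 m.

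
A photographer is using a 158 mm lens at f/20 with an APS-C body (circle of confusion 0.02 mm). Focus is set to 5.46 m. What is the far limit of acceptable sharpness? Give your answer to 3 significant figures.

Hyperfocal distance H = f²/(N·c) + f = 158²/(20 × 0.02) + 158 = 24964/0.4 + 158 ≈ 62568.0 mm ≈ 62.57 m.
Far limit Df = s·(H − f)/(H − s) = 5460 × (62568.0 − 158) / (62568.0 − 5460) = 5460 × 62410.0 / 57108.0 ≈ 5966.9 mm ≈ 5.97 m.

5.97 m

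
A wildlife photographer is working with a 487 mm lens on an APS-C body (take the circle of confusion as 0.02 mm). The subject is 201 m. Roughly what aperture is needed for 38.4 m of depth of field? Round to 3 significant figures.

f/5.60

Write h = H − f = f²/(N·c). The thin-lens limits are Dn = s·h/(h + (s−f)) and Df = s·h/(h − (s−f)), so DoF = Df − Dn = 2·s·(s−f)·h / (h² − (s−f)²).
That is a quadratic in h: DoF·h² − 2·s·(s−f)·h − DoF·(s−f)² = 0 ⇒ h = (s−f)·(s + √(s² + DoF²)) / DoF = 200513 × (201000 + √(201000² + 38400²)) / 38400 = 200513 × (201000 + 204635) / 38400 ≈ 2118102 mm.
Then N = f²/(c·h) = 487² / (0.02 × 2118102) = 237169 / 42362 ≈ 5.60.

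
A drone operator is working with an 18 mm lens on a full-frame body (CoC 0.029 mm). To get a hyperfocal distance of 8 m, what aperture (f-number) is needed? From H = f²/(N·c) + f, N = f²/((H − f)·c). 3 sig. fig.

f/1.40

Rearrange H = f²/(N·c) + f for N: N = f² / ((H − f)·c).
N = 18² / ((8000 − 18) × 0.029) = 324 / 231.5 ≈ 1.40.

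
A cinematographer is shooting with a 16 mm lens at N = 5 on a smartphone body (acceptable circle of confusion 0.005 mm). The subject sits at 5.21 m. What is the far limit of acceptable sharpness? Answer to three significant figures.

10.6 m

Hyperfocal distance H = f²/(N·c) + f = 16²/(5 × 0.005) + 16 = 256/0.025 + 16 ≈ 10256.0 mm ≈ 10.26 m.
Far limit Df = s·(H − f)/(H − s) = 5210 × (10256.0 − 16) / (10256.0 − 5210) = 5210 × 10240.0 / 5046.0 ≈ 10573 mm ≈ 10.6 m.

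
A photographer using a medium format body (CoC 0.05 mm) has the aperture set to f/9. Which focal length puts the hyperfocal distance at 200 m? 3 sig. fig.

300 mm

From H = f²/(N·c) + f, with f ≪ H: f ≈ √(H·N·c) = √(200000 × 9 × 0.05) = √90000 ≈ 300.0 mm.
The +f correction barely moves this — solving exactly, f² + N·c·f − N·c·H = 0 ⇒ f = (−N·c + √((N·c)² + 4·N·c·H))/2 = (−0.45 + √360000)/2 ≈ 299.78 mm, so f ≈ 300 mm.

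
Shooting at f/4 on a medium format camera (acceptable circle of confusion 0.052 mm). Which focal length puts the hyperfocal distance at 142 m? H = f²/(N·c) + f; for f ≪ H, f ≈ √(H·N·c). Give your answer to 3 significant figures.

From H = f²/(N·c) + f, with f ≪ H: f ≈ √(H·N·c) = √(142000 × 4 × 0.052) = √29536 ≈ 171.9 mm.
The +f correction barely moves this — solving exactly, f² + N·c·f − N·c·H = 0 ⇒ f = (−N·c + √((N·c)² + 4·N·c·H))/2 = (−0.208 + √118144)/2 ≈ 171.76 mm, so f ≈ 172 mm.

172 mm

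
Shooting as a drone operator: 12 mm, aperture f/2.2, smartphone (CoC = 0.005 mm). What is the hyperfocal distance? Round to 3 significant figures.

Hyperfocal distance H = f²/(N·c) + f = 12²/(2.2 × 0.005) + 12 = 144/0.011 + 12 ≈ 13102.9 mm ≈ 13.1 m.

13.1 m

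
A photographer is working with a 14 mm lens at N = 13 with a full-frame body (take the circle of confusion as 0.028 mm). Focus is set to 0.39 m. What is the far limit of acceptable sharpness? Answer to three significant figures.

Hyperfocal distance H = f²/(N·c) + f = 14²/(13 × 0.028) + 14 = 196/0.364 + 14 ≈ 552.5 mm ≈ 0.552 m.
Far limit Df = s·(H − f)/(H − s) = 390 × (552.5 − 14) / (552.5 − 390) = 390 × 538.5 / 162.5 ≈ 1292.6 mm ≈ 1.29 m.

1.29 m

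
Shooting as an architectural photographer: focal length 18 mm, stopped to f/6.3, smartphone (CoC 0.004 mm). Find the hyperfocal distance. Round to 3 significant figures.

Hyperfocal distance H = f²/(N·c) + f = 18²/(6.3 × 0.004) + 18 = 324/0.0252 + 18 ≈ 12875.1 mm ≈ 12.9 m.

12.9 m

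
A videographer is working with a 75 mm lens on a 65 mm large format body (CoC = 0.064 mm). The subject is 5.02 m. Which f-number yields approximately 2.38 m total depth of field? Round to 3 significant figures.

f/4

Write h = H − f = f²/(N·c). The thin-lens limits are Dn = s·h/(h + (s−f)) and Df = s·h/(h − (s−f)), so DoF = Df − Dn = 2·s·(s−f)·h / (h² − (s−f)²).
That is a quadratic in h: DoF·h² − 2·s·(s−f)·h − DoF·(s−f)² = 0 ⇒ h = (s−f)·(s + √(s² + DoF²)) / DoF = 4945 × (5020 + √(5020² + 2380²)) / 2380 = 4945 × (5020 + 5555.61) / 2380 ≈ 21973 mm.
Then N = f²/(c·h) = 75² / (0.064 × 21973) = 5625 / 1406.3 ≈ 4.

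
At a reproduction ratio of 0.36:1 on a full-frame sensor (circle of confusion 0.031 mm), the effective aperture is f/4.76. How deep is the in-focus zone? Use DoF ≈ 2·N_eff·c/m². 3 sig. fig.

2.28 mm

At magnification m, DoF ≈ 2·N_eff·c/m² = 2 × 4.76 × 0.031 / 0.36² = 0.2951 / 0.1296 ≈ 2.28 mm.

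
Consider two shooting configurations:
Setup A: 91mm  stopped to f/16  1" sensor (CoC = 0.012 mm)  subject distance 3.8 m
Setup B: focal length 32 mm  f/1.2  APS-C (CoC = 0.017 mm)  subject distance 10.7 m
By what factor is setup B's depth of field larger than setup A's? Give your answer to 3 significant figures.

Setup A: H = 91²/(16×0.012) + 91 ≈ 43221.2 mm; DoF = Df − Dn = 4157.53 − 3499.09 ≈ 658.44 mm.
Setup B: H = 32²/(1.2×0.017) + 32 ≈ 50228.1 mm; DoF = Df − Dn = 13587.8 − 8824.5 ≈ 4763.3 mm.
Ratio = 4763.3 / 658.44 ≈ 7.23.

7.23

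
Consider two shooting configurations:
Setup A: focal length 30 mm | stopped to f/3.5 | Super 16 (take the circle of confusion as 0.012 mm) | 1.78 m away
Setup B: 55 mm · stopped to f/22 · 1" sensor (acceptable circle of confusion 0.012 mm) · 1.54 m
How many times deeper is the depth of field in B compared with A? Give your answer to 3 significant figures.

1.39

Setup A: H = 30²/(3.5×0.012) + 30 ≈ 21458.6 mm; DoF = Df − Dn = 1938.29 − 1645.61 ≈ 292.68 mm.
Setup B: H = 55²/(22×0.012) + 55 ≈ 11513.3 mm; DoF = Df − Dn = 1769.30 − 1363.31 ≈ 405.99 mm.
Ratio = 405.99 / 292.68 ≈ 1.39.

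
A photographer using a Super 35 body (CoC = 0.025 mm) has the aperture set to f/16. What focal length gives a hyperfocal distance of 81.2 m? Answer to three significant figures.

From H = f²/(N·c) + f, with f ≪ H: f ≈ √(H·N·c) = √(81200 × 16 × 0.025) = √32480 ≈ 180.2 mm.
The +f correction barely moves this — solving exactly, f² + N·c·f − N·c·H = 0 ⇒ f = (−N·c + √((N·c)² + 4·N·c·H))/2 = (−0.4 + √129920)/2 ≈ 180.02 mm, so f ≈ 180 mm.

180 mm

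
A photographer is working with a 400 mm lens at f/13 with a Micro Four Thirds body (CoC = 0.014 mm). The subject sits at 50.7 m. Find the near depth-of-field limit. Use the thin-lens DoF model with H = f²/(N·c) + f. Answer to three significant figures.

48.0 m

Hyperfocal distance H = f²/(N·c) + f = 400²/(13 × 0.014) + 400 = 160000/0.182 + 400 ≈ 879520.9 mm ≈ 879.5 m.
Near limit Dn = s·(H − f)/(H + s − 2f) = 50700 × (879520.9 − 400) / (879520.9 + 50700 − 2 × 400) = 50700 × 879120.9 / 929420.9 ≈ 47956 mm ≈ 48.0 m.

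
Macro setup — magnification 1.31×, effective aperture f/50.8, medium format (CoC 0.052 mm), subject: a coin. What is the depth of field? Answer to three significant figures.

At magnification m, DoF ≈ 2·N_eff·c/m² = 2 × 50.8 × 0.052 / 1.31² = 5.283 / 1.716 ≈ 3.08 mm.

3.08 mm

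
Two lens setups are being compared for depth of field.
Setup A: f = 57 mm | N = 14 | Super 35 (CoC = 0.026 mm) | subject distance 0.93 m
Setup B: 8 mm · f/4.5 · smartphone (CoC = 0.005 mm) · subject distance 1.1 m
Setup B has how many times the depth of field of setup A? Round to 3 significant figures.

5.39

Setup A: H = 57²/(14×0.026) + 57 ≈ 8982.8 mm; DoF = Df − Dn = 1030.82 − 847.14 ≈ 183.68 mm.
Setup B: H = 8²/(4.5×0.005) + 8 ≈ 2852.4 mm; DoF = Df − Dn = 1785.44 − 794.85 ≈ 990.59 mm.
Ratio = 990.59 / 183.68 ≈ 5.39.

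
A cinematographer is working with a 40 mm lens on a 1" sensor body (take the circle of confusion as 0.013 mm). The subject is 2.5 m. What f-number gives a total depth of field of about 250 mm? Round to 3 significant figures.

Write h = H − f = f²/(N·c). The thin-lens limits are Dn = s·h/(h + (s−f)) and Df = s·h/(h − (s−f)), so DoF = Df − Dn = 2·s·(s−f)·h / (h² − (s−f)²).
That is a quadratic in h: DoF·h² − 2·s·(s−f)·h − DoF·(s−f)² = 0 ⇒ h = (s−f)·(s + √(s² + DoF²)) / DoF = 2460 × (2500 + √(2500² + 250²)) / 250 = 2460 × (2500 + 2512.47) / 250 ≈ 49323 mm.
Then N = f²/(c·h) = 40² / (0.013 × 49323) = 1600 / 641.20 ≈ 2.50.

f/2.50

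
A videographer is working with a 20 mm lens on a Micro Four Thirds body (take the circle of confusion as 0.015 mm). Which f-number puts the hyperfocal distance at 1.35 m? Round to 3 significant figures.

f/20.1

Rearrange H = f²/(N·c) + f for N: N = f² / ((H − f)·c).
N = 20² / ((1350 − 20) × 0.015) = 400 / 19.95 ≈ 20.1.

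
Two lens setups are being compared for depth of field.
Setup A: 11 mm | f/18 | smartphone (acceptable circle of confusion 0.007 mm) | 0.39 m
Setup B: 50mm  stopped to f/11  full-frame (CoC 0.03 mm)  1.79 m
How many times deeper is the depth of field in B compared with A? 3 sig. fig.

Setup A: H = 11²/(18×0.007) + 11 ≈ 971.3 mm; DoF = Df − Dn = 644.27 − 279.64 ≈ 364.63 mm.
Setup B: H = 50²/(11×0.03) + 50 ≈ 7625.8 mm; DoF = Df − Dn = 2323.71 − 1455.66 ≈ 868.05 mm.
Ratio = 868.05 / 364.63 ≈ 2.38.

2.38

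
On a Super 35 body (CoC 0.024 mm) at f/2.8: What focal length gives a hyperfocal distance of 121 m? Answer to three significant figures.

From H = f²/(N·c) + f, with f ≪ H: f ≈ √(H·N·c) = √(121000 × 2.8 × 0.024) = √8131.2 ≈ 90.17 mm.
Exact: f² + N·c·f − N·c·H = 0 ⇒ f = (−N·c + √((N·c)² + 4·N·c·H))/2 = (−0.0672 + √32525)/2 ≈ 90.140 mm ≈ 90.1 mm.

90.1 mm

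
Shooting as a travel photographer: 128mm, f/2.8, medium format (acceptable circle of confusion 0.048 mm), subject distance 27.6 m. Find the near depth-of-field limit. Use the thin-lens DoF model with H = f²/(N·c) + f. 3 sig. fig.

Hyperfocal distance H = f²/(N·c) + f = 128²/(2.8 × 0.048) + 128 = 16384/0.1344 + 128 ≈ 122032.8 mm ≈ 122.0 m.
Near limit Dn = s·(H − f)/(H + s − 2f) = 27600 × (122032.8 − 128) / (122032.8 + 27600 − 2 × 128) = 27600 × 121904.8 / 149376.8 ≈ 22524 mm ≈ 22.5 m.

22.5 m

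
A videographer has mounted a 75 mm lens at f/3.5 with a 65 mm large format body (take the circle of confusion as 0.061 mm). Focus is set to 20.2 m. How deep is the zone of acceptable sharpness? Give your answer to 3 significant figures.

74.1 m

Hyperfocal distance H = f²/(N·c) + f = 75²/(3.5 × 0.061) + 75 = 5625/0.2135 + 75 ≈ 26421.6 mm ≈ 26.42 m.
Near limit Dn = s·(H − f)/(H + s − 2f) = 20200 × (26421.6 − 75) / (26421.6 + 20200 − 2 × 75) = 20200 × 26346.6 / 46471.6 ≈ 11452 mm.
Far limit Df = s·(H − f)/(H − s) = 20200 × (26421.6 − 75) / (26421.6 − 20200) = 20200 × 26346.6 / 6221.6 ≈ 85541 mm.
Depth of field = Df − Dn = 85541 − 11452 ≈ 74089 mm ≈ 74.1 m.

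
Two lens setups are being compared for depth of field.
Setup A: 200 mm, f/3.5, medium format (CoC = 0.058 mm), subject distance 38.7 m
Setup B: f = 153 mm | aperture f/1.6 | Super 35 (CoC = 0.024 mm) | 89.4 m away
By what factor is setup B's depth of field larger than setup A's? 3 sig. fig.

1.70

Setup A: H = 200²/(3.5×0.058) + 200 ≈ 197244.3 mm; DoF = Df − Dn = 48098 − 32374 ≈ 15724 mm.
Setup B: H = 153²/(1.6×0.024) + 153 ≈ 609762.4 mm; DoF = Df − Dn = 104733 − 77983 ≈ 26750 mm.
Ratio = 26750 / 15724 ≈ 1.70.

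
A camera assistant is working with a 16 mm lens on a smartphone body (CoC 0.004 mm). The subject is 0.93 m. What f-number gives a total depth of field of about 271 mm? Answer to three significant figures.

Write h = H − f = f²/(N·c). The thin-lens limits are Dn = s·h/(h + (s−f)) and Df = s·h/(h − (s−f)), so DoF = Df − Dn = 2·s·(s−f)·h / (h² − (s−f)²).
That is a quadratic in h: DoF·h² − 2·s·(s−f)·h − DoF·(s−f)² = 0 ⇒ h = (s−f)·(s + √(s² + DoF²)) / DoF = 914 × (930 + √(930² + 271²)) / 271 = 914 × (930 + 968.680) / 271 ≈ 6403.7 mm.
Then N = f²/(c·h) = 16² / (0.004 × 6403.7) = 256 / 25.615 ≈ 9.99.

f/9.99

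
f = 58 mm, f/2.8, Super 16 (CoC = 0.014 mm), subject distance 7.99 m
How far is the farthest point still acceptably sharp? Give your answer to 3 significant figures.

Hyperfocal distance H = f²/(N·c) + f = 58²/(2.8 × 0.014) + 58 = 3364/0.0392 + 58 ≈ 85874.3 mm ≈ 85.87 m.
Far limit Df = s·(H − f)/(H − s) = 7990 × (85874.3 − 58) / (85874.3 − 7990) = 7990 × 85816.3 / 77884.3 ≈ 8803.7 mm ≈ 8.80 m.

8.80 m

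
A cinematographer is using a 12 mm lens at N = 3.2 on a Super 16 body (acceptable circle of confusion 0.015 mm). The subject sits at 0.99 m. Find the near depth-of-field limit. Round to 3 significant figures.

0.747 m

Hyperfocal distance H = f²/(N·c) + f = 12²/(3.2 × 0.015) + 12 = 144/0.048 + 12 ≈ 3012.0 mm ≈ 3.012 m.
Near limit Dn = s·(H − f)/(H + s − 2f) = 990 × (3012.0 − 12) / (3012.0 + 990 − 2 × 12) = 990 × 3000.0 / 3978.0 ≈ 746.61 mm ≈ 0.747 m.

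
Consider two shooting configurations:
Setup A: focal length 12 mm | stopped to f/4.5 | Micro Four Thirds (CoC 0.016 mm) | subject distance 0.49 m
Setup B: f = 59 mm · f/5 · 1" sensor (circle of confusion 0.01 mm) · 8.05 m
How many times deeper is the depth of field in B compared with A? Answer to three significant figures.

7.54

Setup A: H = 12²/(4.5×0.016) + 12 ≈ 2012.0 mm; DoF = Df − Dn = 643.89 − 395.48 ≈ 248.41 mm.
Setup B: H = 59²/(5×0.01) + 59 ≈ 69679.0 mm; DoF = Df − Dn = 9093.8 − 7221.2 ≈ 1872.6 mm.
Ratio = 1872.6 / 248.41 ≈ 7.54.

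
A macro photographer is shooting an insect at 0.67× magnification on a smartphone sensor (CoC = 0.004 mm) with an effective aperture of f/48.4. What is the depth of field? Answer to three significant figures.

0.863 mm

At magnification m, DoF ≈ 2·N_eff·c/m² = 2 × 48.4 × 0.004 / 0.67² = 0.3872 / 0.4489 ≈ 0.863 mm.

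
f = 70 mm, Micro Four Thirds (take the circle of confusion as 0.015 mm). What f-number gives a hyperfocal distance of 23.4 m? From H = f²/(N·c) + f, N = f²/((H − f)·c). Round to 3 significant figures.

Rearrange H = f²/(N·c) + f for N: N = f² / ((H − f)·c).
N = 70² / ((23400 − 70) × 0.015) = 4900 / 349.9 ≈ 14.

f/14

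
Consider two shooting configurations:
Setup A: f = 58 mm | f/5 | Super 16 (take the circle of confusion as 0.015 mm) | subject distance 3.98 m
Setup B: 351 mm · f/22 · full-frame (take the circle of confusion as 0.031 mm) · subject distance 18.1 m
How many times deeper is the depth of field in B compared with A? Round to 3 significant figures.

5.12

Setup A: H = 58²/(5×0.015) + 58 ≈ 44911.3 mm; DoF = Df − Dn = 4361.36 − 3659.97 ≈ 701.39 mm.
Setup B: H = 351²/(22×0.031) + 351 ≈ 180997.6 mm; DoF = Df − Dn = 20072.1 − 16480.7 ≈ 3591.4 mm.
Ratio = 3591.4 / 701.39 ≈ 5.12.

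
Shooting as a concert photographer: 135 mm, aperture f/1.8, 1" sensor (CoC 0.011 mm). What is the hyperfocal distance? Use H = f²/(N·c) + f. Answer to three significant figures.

921 m

Hyperfocal distance H = f²/(N·c) + f = 135²/(1.8 × 0.011) + 135 = 18225/0.0198 + 135 ≈ 920589.5 mm ≈ 921 m.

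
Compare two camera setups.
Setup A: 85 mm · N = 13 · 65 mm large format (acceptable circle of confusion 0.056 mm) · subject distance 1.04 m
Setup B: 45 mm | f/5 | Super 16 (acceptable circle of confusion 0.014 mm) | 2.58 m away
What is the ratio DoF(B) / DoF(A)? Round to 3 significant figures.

2.26

Setup A: H = 85²/(13×0.056) + 85 ≈ 10009.5 mm; DoF = Df − Dn = 1150.73 − 948.71 ≈ 202.02 mm.
Setup B: H = 45²/(5×0.014) + 45 ≈ 28973.6 mm; DoF = Df − Dn = 2827.80 − 2372.13 ≈ 455.67 mm.
Ratio = 455.67 / 202.02 ≈ 2.26.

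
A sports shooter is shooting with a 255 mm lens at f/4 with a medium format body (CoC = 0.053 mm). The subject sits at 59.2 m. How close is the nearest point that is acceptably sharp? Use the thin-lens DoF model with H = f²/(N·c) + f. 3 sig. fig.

49.7 m

Hyperfocal distance H = f²/(N·c) + f = 255²/(4 × 0.053) + 255 = 65025/0.212 + 255 ≈ 306976.7 mm ≈ 307.0 m.
Near limit Dn = s·(H − f)/(H + s − 2f) = 59200 × (306976.7 − 255) / (306976.7 + 59200 − 2 × 255) = 59200 × 306721.7 / 365666.7 ≈ 49657 mm ≈ 49.7 m.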